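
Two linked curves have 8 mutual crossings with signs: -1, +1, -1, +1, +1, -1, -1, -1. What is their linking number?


Step 1: Count positive crossings: 3
Step 2: Count negative crossings: 5
Step 3: Sum of signs = 3 - 5 = -2
Step 4: Linking number = sum/2 = -2/2 = -1

-1


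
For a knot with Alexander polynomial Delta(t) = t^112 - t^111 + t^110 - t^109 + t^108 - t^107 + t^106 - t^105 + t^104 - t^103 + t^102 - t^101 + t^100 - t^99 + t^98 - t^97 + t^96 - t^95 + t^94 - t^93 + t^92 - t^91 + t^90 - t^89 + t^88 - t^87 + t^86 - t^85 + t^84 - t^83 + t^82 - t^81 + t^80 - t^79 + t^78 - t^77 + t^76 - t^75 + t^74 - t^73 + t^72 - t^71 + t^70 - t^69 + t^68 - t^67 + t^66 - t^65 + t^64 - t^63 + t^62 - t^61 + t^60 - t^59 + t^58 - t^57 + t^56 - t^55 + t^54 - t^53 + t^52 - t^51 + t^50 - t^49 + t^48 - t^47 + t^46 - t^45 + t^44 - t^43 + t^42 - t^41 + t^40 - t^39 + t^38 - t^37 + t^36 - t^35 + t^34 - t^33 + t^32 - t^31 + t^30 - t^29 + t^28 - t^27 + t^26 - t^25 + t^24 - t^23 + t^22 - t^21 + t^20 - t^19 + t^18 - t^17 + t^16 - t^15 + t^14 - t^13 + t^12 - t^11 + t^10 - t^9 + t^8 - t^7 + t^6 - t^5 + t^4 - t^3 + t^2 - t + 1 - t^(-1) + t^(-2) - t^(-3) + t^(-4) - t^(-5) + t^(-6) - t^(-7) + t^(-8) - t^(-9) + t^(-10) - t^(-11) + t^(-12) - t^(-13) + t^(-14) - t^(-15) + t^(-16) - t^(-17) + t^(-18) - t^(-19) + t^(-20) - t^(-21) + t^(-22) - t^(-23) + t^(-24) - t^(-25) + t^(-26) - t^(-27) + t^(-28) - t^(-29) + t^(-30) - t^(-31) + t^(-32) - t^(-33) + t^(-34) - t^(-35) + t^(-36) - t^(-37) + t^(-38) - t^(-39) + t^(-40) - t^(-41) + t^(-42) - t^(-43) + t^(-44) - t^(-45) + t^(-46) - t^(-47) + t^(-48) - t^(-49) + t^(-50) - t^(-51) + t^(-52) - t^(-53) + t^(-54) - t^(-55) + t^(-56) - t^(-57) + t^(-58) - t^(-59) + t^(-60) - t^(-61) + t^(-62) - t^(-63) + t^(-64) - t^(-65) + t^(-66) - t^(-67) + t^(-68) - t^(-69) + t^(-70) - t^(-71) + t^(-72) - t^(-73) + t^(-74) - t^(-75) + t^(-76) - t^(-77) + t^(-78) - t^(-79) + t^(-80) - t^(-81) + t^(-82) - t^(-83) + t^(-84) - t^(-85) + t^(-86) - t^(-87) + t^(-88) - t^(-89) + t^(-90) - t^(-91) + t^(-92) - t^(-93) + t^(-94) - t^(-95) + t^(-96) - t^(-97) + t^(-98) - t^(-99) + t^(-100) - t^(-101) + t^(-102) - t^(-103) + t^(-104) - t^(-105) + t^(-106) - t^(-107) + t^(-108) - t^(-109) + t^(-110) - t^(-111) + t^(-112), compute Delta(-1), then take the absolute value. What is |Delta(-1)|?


Step 1: The polynomial has 225 terms with alternating signs, exponents from 112 down to -112.
Step 2: Substitute t = -1. The i-th term has coefficient (-1)^i and exponent (m-i),
  so its value is (-1)^i * (-1)^(m-i) = (-1)^m = 1 for every i.
Step 3: All 225 terms equal 1, so Delta(-1) = 225 * (1) = 225
Step 4: |Delta(-1)| = 225

225


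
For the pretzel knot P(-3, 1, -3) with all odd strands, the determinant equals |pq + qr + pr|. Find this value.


Step 1: Compute pq + qr + pr.
pq = (-3)*1 = -3
qr = 1*(-3) = -3
pr = (-3)*(-3) = 9
pq + qr + pr = -3 + (-3) + 9 = 3
Step 2: Take absolute value.
det(P(-3,1,-3)) = |3| = 3

3


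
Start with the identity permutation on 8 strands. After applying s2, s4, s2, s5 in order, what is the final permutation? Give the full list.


Starting with identity [1, 2, 3, 4, 5, 6, 7, 8].
Apply generators in sequence:
  After s2: [1, 3, 2, 4, 5, 6, 7, 8]
  After s4: [1, 3, 2, 5, 4, 6, 7, 8]
  After s2: [1, 2, 3, 5, 4, 6, 7, 8]
  After s5: [1, 2, 3, 5, 6, 4, 7, 8]
Final permutation: [1, 2, 3, 5, 6, 4, 7, 8]

[1, 2, 3, 5, 6, 4, 7, 8]


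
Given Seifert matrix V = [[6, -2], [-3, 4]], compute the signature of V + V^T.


Step 1: V + V^T = [[12, -5], [-5, 8]]
Step 2: trace = 20, det = 71
Step 3: Discriminant = 20^2 - 4*71 = 116
Step 4: Eigenvalues: 15.3852, 4.61484
Step 5: Signature = (# positive eigenvalues) - (# negative eigenvalues) = 2

2


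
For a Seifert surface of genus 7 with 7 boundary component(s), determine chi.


chi = 2 - 2g - b
= 2 - 2*7 - 7
= 2 - 14 - 7 = -19

-19


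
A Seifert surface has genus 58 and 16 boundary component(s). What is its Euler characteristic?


chi = 2 - 2g - b
= 2 - 2*58 - 16
= 2 - 116 - 16 = -130

-130


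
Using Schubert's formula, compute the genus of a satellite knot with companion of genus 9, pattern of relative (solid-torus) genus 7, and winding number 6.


Schubert: g(satellite) = g_rel(pattern) + |winding| * g(companion),
where g_rel(pattern) is the genus of the pattern relative to the solid torus.
= 7 + 6 * 9
= 7 + 54 = 61

61


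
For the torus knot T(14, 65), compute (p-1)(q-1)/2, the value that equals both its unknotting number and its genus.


For a torus knot T(p,q), both the unknotting number and genus equal (p-1)(q-1)/2.
= (14-1)(65-1)/2
= 13*64/2
= 832/2 = 416

416


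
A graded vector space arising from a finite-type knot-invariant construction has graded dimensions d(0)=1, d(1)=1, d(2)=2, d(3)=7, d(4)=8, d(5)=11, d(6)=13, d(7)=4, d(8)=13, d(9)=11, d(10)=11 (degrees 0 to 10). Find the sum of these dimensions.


Total dimension = d(0) + d(1) + ... + d(10)
= 1 + 1 + 2 + 7 + 8 + 11 + 13 + 4 + 13 + 11 + 11
= 82

82


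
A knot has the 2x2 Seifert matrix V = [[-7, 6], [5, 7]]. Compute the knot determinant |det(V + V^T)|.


Step 1: Form V + V^T where V = [[-7, 6], [5, 7]]
  V^T = [[-7, 5], [6, 7]]
  V + V^T = [[-14, 11], [11, 14]]
Step 2: det(V + V^T) = (-14)*14 - 11*11
  = -196 - 121 = -317
Step 3: Knot determinant = |det(V + V^T)| = |-317| = 317

317


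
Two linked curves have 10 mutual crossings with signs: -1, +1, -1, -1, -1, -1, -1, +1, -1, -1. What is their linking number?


Step 1: Count positive crossings: 2
Step 2: Count negative crossings: 8
Step 3: Sum of signs = 2 - 8 = -6
Step 4: Linking number = sum/2 = -6/2 = -3

-3


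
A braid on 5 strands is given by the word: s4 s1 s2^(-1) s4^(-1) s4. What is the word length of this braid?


The word length counts the number of generators (including inverses).
Listing each generator: s4, s1, s2^(-1), s4^(-1), s4
There are 5 generators in this braid word.

5


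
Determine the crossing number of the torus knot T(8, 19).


For a torus knot T(p, q) with gcd(p,q)=1,
the crossing number is min(p*(q-1), q*(p-1)).
p*(q-1) = 8*18 = 144
q*(p-1) = 19*7 = 133
min(144, 133) = 133

133


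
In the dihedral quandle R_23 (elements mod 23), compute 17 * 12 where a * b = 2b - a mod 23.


17 * 12 = 2*12 - 17 mod 23
= 24 - 17 mod 23
= 7 mod 23 = 7

7


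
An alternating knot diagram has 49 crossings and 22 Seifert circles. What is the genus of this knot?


For alternating knots, g = (c - s + 1)/2.
= (49 - 22 + 1)/2
= 28/2 = 14

14


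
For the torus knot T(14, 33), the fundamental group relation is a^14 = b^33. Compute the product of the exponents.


The relation is a^14 = b^33.
Product of exponents = 14 * 33
= 462

462


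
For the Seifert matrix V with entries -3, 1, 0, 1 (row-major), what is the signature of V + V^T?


Step 1: V + V^T = [[-6, 1], [1, 2]]
Step 2: trace = -4, det = -13
Step 3: Discriminant = (-4)^2 - 4*(-13) = 68
Step 4: Eigenvalues: 2.12311, -6.12311
Step 5: Signature = (# positive eigenvalues) - (# negative eigenvalues) = 0

0


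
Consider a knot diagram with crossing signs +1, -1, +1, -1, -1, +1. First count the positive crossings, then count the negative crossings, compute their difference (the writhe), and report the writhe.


Step 1: Count positive crossings (+1).
Positive crossings: 3
Step 2: Count negative crossings (-1).
Negative crossings: 3
Step 3: Writhe = (positive) - (negative)
w = 3 - 3 = 0
Step 4: |w| = 0, and w is zero

0


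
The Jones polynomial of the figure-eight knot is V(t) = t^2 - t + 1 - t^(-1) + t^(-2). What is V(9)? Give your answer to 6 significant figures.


Substituting t = 9 into V(t) = t^2 - t + 1 - t^(-1) + t^(-2):
  (+)t^(2) = 81
  (-)t^(1) = -9
  (+)t^(0) = 1
  (-)t^(-1) = -0.111111
  (+)t^(-2) = 0.0123457
Sum = (81) + (-9) + (1) + (-0.111111) + (0.0123457)
= 72.90123457
Rounded to 6 significant figures: 72.9012

72.9012


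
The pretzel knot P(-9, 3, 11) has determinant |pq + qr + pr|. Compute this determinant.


Step 1: Compute pq + qr + pr.
pq = (-9)*3 = -27
qr = 3*11 = 33
pr = (-9)*11 = -99
pq + qr + pr = -27 + 33 + (-99) = -93
Step 2: Take absolute value.
det(P(-9,3,11)) = |-93| = 93

93


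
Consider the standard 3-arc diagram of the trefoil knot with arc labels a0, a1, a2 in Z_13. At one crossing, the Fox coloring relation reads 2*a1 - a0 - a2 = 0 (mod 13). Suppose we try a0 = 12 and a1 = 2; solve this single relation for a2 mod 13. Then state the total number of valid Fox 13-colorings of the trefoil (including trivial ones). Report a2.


Step 1: Apply the given crossing relation 2*a1 - a0 - a2 = 0 (mod 13).
  a2 = 2*a1 - a0 mod 13
  a2 = 2*2 - 12 mod 13
  a2 = 4 - 12 mod 13
  a2 = -8 mod 13 = 5
Step 2: The trefoil has determinant 3.
  Number of Fox p-colorings (p prime) is p^2 if p = 3, else p.
  Since 13 does not divide 3, only trivial (constant) colorings exist.
  (So the trial a0 = 12, a1 = 2 with a0 != a1 does NOT extend to a valid coloring of the whole trefoil: the other two crossing relations require 3*(a1 - a0) = 0 (mod 13), which fails.)
  Total colorings = 13
Step 3: a2 = 5, total Fox 13-colorings = 13

5


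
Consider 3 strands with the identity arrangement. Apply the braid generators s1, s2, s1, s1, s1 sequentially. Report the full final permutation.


Starting with identity [1, 2, 3].
Apply generators in sequence:
  After s1: [2, 1, 3]
  After s2: [2, 3, 1]
  After s1: [3, 2, 1]
  After s1: [2, 3, 1]
  After s1: [3, 2, 1]
Final permutation: [3, 2, 1]

[3, 2, 1]


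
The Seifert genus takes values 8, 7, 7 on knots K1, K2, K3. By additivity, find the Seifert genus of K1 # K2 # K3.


The Seifert genus is additive under connected sum.
Seifert genus(K1 # K2 # K3) = (8) + (7) + (7)
= 22

22


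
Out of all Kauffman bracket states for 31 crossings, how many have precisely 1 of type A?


We choose which 1 of 31 crossings get A-smoothings.
C(31, 1) = 31! / (1! * 30!)
= 31

31


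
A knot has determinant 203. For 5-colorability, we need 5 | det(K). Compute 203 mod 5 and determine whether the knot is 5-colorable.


Step 1: A knot is p-colorable if and only if p divides its determinant.
Step 2: Compute 203 mod 5.
203 = 40 * 5 + 3
Step 3: 203 mod 5 = 3
Step 4: The knot is 5-colorable: no

3


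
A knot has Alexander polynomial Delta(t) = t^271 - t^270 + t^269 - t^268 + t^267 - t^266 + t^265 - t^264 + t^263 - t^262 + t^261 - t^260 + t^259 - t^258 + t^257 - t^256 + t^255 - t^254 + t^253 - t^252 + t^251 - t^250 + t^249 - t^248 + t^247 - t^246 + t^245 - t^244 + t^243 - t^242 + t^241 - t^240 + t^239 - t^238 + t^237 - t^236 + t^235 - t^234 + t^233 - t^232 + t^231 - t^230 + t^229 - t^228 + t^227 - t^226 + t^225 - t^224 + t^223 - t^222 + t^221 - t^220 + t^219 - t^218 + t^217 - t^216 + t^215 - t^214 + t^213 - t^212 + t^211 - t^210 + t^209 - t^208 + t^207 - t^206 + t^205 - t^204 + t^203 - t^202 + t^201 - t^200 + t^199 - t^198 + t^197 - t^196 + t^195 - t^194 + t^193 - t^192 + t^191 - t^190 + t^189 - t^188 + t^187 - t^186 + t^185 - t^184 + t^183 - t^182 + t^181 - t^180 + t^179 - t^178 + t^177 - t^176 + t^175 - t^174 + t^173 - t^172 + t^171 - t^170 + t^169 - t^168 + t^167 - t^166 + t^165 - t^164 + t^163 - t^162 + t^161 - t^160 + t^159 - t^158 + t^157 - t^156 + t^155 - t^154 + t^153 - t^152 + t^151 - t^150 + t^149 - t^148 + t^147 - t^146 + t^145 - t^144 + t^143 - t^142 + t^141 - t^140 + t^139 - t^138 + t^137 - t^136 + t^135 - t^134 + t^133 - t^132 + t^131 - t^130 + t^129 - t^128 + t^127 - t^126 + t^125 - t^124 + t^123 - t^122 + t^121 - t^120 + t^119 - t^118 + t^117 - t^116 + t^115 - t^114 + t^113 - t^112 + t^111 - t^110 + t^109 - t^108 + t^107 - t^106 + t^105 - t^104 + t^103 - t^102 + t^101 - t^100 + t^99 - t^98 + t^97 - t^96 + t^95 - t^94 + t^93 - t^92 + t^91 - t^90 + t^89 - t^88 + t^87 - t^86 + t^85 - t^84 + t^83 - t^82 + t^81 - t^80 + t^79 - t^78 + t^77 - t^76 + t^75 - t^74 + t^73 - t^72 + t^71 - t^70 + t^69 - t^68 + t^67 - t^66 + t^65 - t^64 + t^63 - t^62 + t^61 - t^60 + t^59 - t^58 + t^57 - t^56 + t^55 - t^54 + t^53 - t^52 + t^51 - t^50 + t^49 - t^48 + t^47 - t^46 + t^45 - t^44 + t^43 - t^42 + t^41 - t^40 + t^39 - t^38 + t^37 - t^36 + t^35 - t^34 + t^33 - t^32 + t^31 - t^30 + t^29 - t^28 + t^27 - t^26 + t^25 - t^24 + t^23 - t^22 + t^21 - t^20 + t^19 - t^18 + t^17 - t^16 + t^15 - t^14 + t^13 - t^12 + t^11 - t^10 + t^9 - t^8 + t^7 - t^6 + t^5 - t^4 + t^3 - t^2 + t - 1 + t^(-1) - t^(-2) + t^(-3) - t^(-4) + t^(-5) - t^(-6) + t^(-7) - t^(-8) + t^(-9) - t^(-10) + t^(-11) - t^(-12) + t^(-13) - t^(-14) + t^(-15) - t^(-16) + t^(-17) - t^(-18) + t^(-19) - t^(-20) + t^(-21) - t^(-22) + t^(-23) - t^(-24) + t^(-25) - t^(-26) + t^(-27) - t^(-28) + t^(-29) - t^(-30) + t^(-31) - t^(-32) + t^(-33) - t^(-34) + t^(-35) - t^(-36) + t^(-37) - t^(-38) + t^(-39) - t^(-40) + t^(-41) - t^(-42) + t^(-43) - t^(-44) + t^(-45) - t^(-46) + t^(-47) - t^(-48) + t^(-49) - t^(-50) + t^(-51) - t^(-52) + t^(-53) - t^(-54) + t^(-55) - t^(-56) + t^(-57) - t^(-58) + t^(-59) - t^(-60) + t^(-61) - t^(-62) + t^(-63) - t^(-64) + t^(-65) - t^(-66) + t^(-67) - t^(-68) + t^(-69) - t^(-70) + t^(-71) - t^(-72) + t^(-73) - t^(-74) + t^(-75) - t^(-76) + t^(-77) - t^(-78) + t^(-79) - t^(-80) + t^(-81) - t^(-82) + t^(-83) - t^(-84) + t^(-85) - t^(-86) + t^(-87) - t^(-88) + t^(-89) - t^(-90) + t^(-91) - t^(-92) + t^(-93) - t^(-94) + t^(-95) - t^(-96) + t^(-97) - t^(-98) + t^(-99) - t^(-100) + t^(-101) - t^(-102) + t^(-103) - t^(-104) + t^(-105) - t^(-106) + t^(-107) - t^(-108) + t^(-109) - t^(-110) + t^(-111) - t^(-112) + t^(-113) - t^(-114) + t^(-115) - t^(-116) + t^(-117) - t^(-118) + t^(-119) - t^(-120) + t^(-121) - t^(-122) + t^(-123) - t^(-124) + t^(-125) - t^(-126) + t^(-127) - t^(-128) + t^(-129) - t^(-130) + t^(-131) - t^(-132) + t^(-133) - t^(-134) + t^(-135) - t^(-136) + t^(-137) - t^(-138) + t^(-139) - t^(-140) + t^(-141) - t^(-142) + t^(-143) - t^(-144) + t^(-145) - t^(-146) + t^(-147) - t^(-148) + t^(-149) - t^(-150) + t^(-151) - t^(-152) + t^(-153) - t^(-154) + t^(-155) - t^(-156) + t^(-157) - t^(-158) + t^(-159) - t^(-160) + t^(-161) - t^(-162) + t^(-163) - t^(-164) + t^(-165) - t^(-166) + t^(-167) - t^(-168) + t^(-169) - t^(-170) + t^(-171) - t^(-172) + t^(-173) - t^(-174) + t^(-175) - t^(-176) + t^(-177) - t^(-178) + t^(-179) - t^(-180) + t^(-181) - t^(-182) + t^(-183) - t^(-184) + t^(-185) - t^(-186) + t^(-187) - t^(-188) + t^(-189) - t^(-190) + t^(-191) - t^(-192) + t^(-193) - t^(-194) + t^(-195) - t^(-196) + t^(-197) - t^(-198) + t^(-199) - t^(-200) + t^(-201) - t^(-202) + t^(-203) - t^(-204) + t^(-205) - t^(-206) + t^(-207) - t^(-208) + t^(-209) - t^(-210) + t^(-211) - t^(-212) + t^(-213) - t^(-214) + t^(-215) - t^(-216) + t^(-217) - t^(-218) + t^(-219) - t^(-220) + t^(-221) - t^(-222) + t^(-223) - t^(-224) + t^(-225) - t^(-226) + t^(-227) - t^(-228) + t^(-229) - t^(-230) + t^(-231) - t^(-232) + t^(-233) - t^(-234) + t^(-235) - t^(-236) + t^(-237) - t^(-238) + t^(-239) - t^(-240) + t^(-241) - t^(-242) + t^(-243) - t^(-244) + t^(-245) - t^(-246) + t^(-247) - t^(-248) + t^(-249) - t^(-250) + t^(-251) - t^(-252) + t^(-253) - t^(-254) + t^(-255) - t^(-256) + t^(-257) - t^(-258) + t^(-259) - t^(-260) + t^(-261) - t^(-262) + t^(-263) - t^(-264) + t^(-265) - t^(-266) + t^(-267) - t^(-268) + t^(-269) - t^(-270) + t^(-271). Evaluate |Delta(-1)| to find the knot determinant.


Step 1: The polynomial has 543 terms with alternating signs, exponents from 271 down to -271.
Step 2: Substitute t = -1. The i-th term has coefficient (-1)^i and exponent (m-i),
  so its value is (-1)^i * (-1)^(m-i) = (-1)^m = -1 for every i.
Step 3: All 543 terms equal -1, so Delta(-1) = 543 * (-1) = -543
Step 4: |Delta(-1)| = 543

543


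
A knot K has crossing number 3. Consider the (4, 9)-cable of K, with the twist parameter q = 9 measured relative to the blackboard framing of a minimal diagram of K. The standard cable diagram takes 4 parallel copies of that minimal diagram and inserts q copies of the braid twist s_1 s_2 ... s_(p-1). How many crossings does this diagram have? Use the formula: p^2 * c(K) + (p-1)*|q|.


Step 1: Each of the c(K) crossings of the companion diagram becomes p*p = p^2 crossings among the p parallel strands, and each of the |q| twists s_1 s_2 ... s_(p-1) adds (p-1) crossings.
  Crossings = p^2 * c(K) + (p-1)*|q|
Step 2: = 4^2 * 3 + (4-1)*9
Step 3: = 16*3 + 3*9
Step 4: = 48 + 27 = 75

75


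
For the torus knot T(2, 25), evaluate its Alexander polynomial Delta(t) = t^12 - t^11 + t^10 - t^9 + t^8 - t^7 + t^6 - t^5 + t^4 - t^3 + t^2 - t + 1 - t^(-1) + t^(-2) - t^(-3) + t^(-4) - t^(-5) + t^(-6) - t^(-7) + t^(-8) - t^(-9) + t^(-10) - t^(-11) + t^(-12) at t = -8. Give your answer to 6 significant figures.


Substituting t = -8 into Delta(t) = t^12 - t^11 + t^10 - t^9 + t^8 - t^7 + t^6 - t^5 + t^4 - t^3 + t^2 - t + 1 - t^(-1) + t^(-2) - t^(-3) + t^(-4) - t^(-5) + t^(-6) - t^(-7) + t^(-8) - t^(-9) + t^(-10) - t^(-11) + t^(-12):
Term values: (68719476736) + (8589934592) + (1073741824) + (134217728) + (16777216) + (2097152) + (262144) + (32768) + (4096) + (512) + (64) + (8) + (1) + (0.125) + (0.015625) + (0.00195312) + (0.000244141) + (3.05176e-05) + (3.8147e-06) + (4.76837e-07) + (5.96046e-08) + (7.45058e-09) + (9.31323e-10) + (1.16415e-10) + (1.45519e-11)
Sum = 7.853654484e+10
Rounded to 6 significant figures: 7.85365e+10

7.85365e+10


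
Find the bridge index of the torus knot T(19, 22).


The bridge number of T(p,q) is min(p,q).
min(19, 22) = 19

19


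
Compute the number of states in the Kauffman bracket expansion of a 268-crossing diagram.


Each crossing contributes 2 choices (A-smoothing or B-smoothing).
Total states = 2^268 = 474284397516047136454946754595585670566993857190463750305618264096412179005177856

474284397516047136454946754595585670566993857190463750305618264096412179005177856


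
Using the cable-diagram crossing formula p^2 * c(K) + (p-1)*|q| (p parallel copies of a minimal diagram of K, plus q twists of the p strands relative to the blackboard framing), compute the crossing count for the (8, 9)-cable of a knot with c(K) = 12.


Step 1: Each of the c(K) crossings of the companion diagram becomes p*p = p^2 crossings among the p parallel strands, and each of the |q| twists s_1 s_2 ... s_(p-1) adds (p-1) crossings.
  Crossings = p^2 * c(K) + (p-1)*|q|
Step 2: = 8^2 * 12 + (8-1)*9
Step 3: = 64*12 + 7*9
Step 4: = 768 + 63 = 831

831


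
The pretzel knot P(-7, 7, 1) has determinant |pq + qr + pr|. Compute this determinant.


Step 1: Compute pq + qr + pr.
pq = (-7)*7 = -49
qr = 7*1 = 7
pr = (-7)*1 = -7
pq + qr + pr = -49 + 7 + (-7) = -49
Step 2: Take absolute value.
det(P(-7,7,1)) = |-49| = 49

49


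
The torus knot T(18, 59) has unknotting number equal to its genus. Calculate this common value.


For a torus knot T(p,q), both the unknotting number and genus equal (p-1)(q-1)/2.
= (18-1)(59-1)/2
= 17*58/2
= 986/2 = 493

493


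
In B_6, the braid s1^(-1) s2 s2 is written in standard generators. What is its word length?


The word length counts the number of generators (including inverses).
Listing each generator: s1^(-1), s2, s2
There are 3 generators in this braid word.

3


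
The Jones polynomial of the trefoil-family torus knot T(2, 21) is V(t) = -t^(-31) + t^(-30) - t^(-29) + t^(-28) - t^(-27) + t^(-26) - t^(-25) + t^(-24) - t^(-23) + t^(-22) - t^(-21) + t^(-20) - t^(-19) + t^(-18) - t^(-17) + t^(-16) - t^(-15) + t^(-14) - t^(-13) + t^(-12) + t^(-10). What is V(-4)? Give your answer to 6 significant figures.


Substituting t = -4 into V(t) = -t^(-31) + t^(-30) - t^(-29) + t^(-28) - t^(-27) + t^(-26) - t^(-25) + t^(-24) - t^(-23) + t^(-22) - t^(-21) + t^(-20) - t^(-19) + t^(-18) - t^(-17) + t^(-16) - t^(-15) + t^(-14) - t^(-13) + t^(-12) + t^(-10):
  (-)t^(-31) = 2.1684e-19
  (+)t^(-30) = 8.67362e-19
  (-)t^(-29) = 3.46945e-18
  (+)t^(-28) = 1.38778e-17
  (-)t^(-27) = 5.55112e-17
  (+)t^(-26) = 2.22045e-16
  (-)t^(-25) = 8.88178e-16
  (+)t^(-24) = 3.55271e-15
  (-)t^(-23) = 1.42109e-14
  (+)t^(-22) = 5.68434e-14
  (-)t^(-21) = 2.27374e-13
  (+)t^(-20) = 9.09495e-13
  (-)t^(-19) = 3.63798e-12
  (+)t^(-18) = 1.45519e-11
  (-)t^(-17) = 5.82077e-11
  (+)t^(-16) = 2.32831e-10
  (-)t^(-15) = 9.31323e-10
  (+)t^(-14) = 3.72529e-09
  (-)t^(-13) = 1.49012e-08
  (+)t^(-12) = 5.96046e-08
  (+)t^(-10) = 9.53674e-07
Sum = (2.1684e-19) + (8.67362e-19) + (3.46945e-18) + (1.38778e-17) + (5.55112e-17) + (2.22045e-16) + (8.88178e-16) + (3.55271e-15) + (1.42109e-14) + (5.68434e-14) + (2.27374e-13) + (9.09495e-13) + (3.63798e-12) + (1.45519e-11) + (5.82077e-11) + (2.32831e-10) + (9.31323e-10) + (3.72529e-09) + (1.49012e-08) + (5.96046e-08) + (9.53674e-07)
= 1.033147176e-06
Rounded to 6 significant figures: 1.03315e-06

1.03315e-06


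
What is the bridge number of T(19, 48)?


The bridge number of T(p,q) is min(p,q).
min(19, 48) = 19

19


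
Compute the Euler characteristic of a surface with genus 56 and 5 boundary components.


chi = 2 - 2g - b
= 2 - 2*56 - 5
= 2 - 112 - 5 = -115

-115


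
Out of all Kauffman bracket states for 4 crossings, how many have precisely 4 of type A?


We choose which 4 of 4 crossings get A-smoothings.
C(4, 4) = 4! / (4! * 0!)
= 1

1


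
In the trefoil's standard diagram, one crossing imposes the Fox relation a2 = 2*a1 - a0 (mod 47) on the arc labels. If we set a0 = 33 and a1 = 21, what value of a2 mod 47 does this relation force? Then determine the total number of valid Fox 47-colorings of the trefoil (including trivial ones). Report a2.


Step 1: Apply the given crossing relation 2*a1 - a0 - a2 = 0 (mod 47).
  a2 = 2*a1 - a0 mod 47
  a2 = 2*21 - 33 mod 47
  a2 = 42 - 33 mod 47
  a2 = 9 mod 47 = 9
Step 2: The trefoil has determinant 3.
  Number of Fox p-colorings (p prime) is p^2 if p = 3, else p.
  Since 47 does not divide 3, only trivial (constant) colorings exist.
  (So the trial a0 = 33, a1 = 21 with a0 != a1 does NOT extend to a valid coloring of the whole trefoil: the other two crossing relations require 3*(a1 - a0) = 0 (mod 47), which fails.)
  Total colorings = 47
Step 3: a2 = 9, total Fox 47-colorings = 47

9


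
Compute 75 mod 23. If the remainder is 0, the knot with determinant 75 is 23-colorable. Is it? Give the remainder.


Step 1: A knot is p-colorable if and only if p divides its determinant.
Step 2: Compute 75 mod 23.
75 = 3 * 23 + 6
Step 3: 75 mod 23 = 6
Step 4: The knot is 23-colorable: no

6


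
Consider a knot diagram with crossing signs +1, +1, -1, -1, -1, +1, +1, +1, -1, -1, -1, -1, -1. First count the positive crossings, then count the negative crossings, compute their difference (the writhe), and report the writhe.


Step 1: Count positive crossings (+1).
Positive crossings: 5
Step 2: Count negative crossings (-1).
Negative crossings: 8
Step 3: Writhe = (positive) - (negative)
w = 5 - 8 = -3
Step 4: |w| = 3, and w is negative

-3


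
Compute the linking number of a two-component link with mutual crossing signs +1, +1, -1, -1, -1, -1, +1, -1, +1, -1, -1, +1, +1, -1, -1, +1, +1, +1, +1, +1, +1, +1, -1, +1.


Step 1: Count positive crossings: 14
Step 2: Count negative crossings: 10
Step 3: Sum of signs = 14 - 10 = 4
Step 4: Linking number = sum/2 = 4/2 = 2

2


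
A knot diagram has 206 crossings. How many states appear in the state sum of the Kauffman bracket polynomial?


Each crossing contributes 2 choices (A-smoothing or B-smoothing).
Total states = 2^206 = 102844034832575377634685573909834406561420991602098741459288064

102844034832575377634685573909834406561420991602098741459288064


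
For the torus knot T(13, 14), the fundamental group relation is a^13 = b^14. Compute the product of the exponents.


The relation is a^13 = b^14.
Product of exponents = 13 * 14
= 182

182


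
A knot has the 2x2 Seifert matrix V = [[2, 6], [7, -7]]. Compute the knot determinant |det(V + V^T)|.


Step 1: Form V + V^T where V = [[2, 6], [7, -7]]
  V^T = [[2, 7], [6, -7]]
  V + V^T = [[4, 13], [13, -14]]
Step 2: det(V + V^T) = 4*(-14) - 13*13
  = -56 - 169 = -225
Step 3: Knot determinant = |det(V + V^T)| = |-225| = 225

225


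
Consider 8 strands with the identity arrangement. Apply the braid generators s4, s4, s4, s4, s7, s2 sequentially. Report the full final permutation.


Starting with identity [1, 2, 3, 4, 5, 6, 7, 8].
Apply generators in sequence:
  After s4: [1, 2, 3, 5, 4, 6, 7, 8]
  After s4: [1, 2, 3, 4, 5, 6, 7, 8]
  After s4: [1, 2, 3, 5, 4, 6, 7, 8]
  After s4: [1, 2, 3, 4, 5, 6, 7, 8]
  After s7: [1, 2, 3, 4, 5, 6, 8, 7]
  After s2: [1, 3, 2, 4, 5, 6, 8, 7]
Final permutation: [1, 3, 2, 4, 5, 6, 8, 7]

[1, 3, 2, 4, 5, 6, 8, 7]


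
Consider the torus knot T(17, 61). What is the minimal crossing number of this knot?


For a torus knot T(p, q) with gcd(p,q)=1,
the crossing number is min(p*(q-1), q*(p-1)).
p*(q-1) = 17*60 = 1020
q*(p-1) = 61*16 = 976
min(1020, 976) = 976

976


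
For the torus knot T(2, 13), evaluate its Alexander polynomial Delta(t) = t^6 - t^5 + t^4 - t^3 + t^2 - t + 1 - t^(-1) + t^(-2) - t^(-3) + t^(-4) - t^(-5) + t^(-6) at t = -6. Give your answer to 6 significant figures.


Substituting t = -6 into Delta(t) = t^6 - t^5 + t^4 - t^3 + t^2 - t + 1 - t^(-1) + t^(-2) - t^(-3) + t^(-4) - t^(-5) + t^(-6):
Term values: (46656) + (7776) + (1296) + (216) + (36) + (6) + (1) + (0.166667) + (0.0277778) + (0.00462963) + (0.000771605) + (0.000128601) + (2.14335e-05)
Sum = 55987.2
Rounded to 6 significant figures: 55987.2

55987.2


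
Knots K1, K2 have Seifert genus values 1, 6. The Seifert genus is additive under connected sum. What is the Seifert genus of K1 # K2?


The Seifert genus is additive under connected sum.
Seifert genus(K1 # K2) = (1) + (6)
= 7

7


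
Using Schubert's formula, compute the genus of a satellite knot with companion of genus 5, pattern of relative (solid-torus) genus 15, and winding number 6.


Schubert: g(satellite) = g_rel(pattern) + |winding| * g(companion),
where g_rel(pattern) is the genus of the pattern relative to the solid torus.
= 15 + 6 * 5
= 15 + 30 = 45

45


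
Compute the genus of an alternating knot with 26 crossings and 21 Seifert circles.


For alternating knots, g = (c - s + 1)/2.
= (26 - 21 + 1)/2
= 6/2 = 3

3


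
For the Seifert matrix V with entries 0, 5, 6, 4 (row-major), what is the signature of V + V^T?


Step 1: V + V^T = [[0, 11], [11, 8]]
Step 2: trace = 8, det = -121
Step 3: Discriminant = 8^2 - 4*(-121) = 548
Step 4: Eigenvalues: 15.7047, -7.7047
Step 5: Signature = (# positive eigenvalues) - (# negative eigenvalues) = 0

0


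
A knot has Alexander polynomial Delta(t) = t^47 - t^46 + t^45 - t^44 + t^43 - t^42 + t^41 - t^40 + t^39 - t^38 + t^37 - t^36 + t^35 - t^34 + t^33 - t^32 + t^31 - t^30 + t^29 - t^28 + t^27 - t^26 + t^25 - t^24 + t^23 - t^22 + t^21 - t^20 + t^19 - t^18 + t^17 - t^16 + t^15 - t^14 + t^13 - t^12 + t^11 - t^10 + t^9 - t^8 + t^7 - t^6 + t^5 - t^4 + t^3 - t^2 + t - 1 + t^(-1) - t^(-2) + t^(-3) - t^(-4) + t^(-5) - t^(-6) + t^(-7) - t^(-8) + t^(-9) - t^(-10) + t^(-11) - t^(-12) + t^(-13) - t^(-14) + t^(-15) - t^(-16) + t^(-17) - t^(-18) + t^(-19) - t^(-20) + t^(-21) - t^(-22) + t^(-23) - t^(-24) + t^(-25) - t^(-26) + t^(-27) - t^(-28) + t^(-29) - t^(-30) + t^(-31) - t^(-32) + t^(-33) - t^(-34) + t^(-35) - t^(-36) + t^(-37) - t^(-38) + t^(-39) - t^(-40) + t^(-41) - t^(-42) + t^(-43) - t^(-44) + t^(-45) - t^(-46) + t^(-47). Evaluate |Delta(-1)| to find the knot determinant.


Step 1: The polynomial has 95 terms with alternating signs, exponents from 47 down to -47.
Step 2: Substitute t = -1. The i-th term has coefficient (-1)^i and exponent (m-i),
  so its value is (-1)^i * (-1)^(m-i) = (-1)^m = -1 for every i.
Step 3: All 95 terms equal -1, so Delta(-1) = 95 * (-1) = -95
Step 4: |Delta(-1)| = 95

95


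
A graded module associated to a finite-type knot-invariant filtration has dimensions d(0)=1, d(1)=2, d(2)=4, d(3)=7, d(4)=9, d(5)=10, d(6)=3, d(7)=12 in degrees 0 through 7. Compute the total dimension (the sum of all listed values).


Total dimension = d(0) + d(1) + ... + d(7)
= 1 + 2 + 4 + 7 + 9 + 10 + 3 + 12
= 48

48


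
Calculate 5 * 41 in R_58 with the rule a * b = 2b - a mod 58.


5 * 41 = 2*41 - 5 mod 58
= 82 - 5 mod 58
= 77 mod 58 = 19

19


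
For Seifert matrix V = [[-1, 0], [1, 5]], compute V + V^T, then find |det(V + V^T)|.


Step 1: Form V + V^T where V = [[-1, 0], [1, 5]]
  V^T = [[-1, 1], [0, 5]]
  V + V^T = [[-2, 1], [1, 10]]
Step 2: det(V + V^T) = (-2)*10 - 1*1
  = -20 - 1 = -21
Step 3: Knot determinant = |det(V + V^T)| = |-21| = 21

21


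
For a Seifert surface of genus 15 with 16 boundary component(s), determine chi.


chi = 2 - 2g - b
= 2 - 2*15 - 16
= 2 - 30 - 16 = -44

-44


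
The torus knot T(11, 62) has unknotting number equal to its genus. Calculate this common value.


For a torus knot T(p,q), both the unknotting number and genus equal (p-1)(q-1)/2.
= (11-1)(62-1)/2
= 10*61/2
= 610/2 = 305

305


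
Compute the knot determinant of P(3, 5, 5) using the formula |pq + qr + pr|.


Step 1: Compute pq + qr + pr.
pq = 3*5 = 15
qr = 5*5 = 25
pr = 3*5 = 15
pq + qr + pr = 15 + 25 + 15 = 55
Step 2: Take absolute value.
det(P(3,5,5)) = |55| = 55

55


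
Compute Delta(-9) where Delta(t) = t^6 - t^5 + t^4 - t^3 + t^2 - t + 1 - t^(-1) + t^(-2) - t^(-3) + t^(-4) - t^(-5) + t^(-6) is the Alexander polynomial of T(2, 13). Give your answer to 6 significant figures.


Substituting t = -9 into Delta(t) = t^6 - t^5 + t^4 - t^3 + t^2 - t + 1 - t^(-1) + t^(-2) - t^(-3) + t^(-4) - t^(-5) + t^(-6):
Term values: (531441) + (59049) + (6561) + (729) + (81) + (9) + (1) + (0.111111) + (0.0123457) + (0.00137174) + (0.000152416) + (1.69351e-05) + (1.88168e-06)
Sum = 597871.125
Rounded to 6 significant figures: 597871

597871


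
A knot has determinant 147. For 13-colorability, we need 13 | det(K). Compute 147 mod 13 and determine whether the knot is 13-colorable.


Step 1: A knot is p-colorable if and only if p divides its determinant.
Step 2: Compute 147 mod 13.
147 = 11 * 13 + 4
Step 3: 147 mod 13 = 4
Step 4: The knot is 13-colorable: no

4


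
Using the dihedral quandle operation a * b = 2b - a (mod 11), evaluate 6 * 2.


6 * 2 = 2*2 - 6 mod 11
= 4 - 6 mod 11
= -2 mod 11 = 9

9


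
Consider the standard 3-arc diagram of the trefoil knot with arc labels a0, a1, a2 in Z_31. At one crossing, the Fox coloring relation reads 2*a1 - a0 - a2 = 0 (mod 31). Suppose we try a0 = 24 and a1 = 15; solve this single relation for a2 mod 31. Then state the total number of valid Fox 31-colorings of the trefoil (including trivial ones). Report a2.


Step 1: Apply the given crossing relation 2*a1 - a0 - a2 = 0 (mod 31).
  a2 = 2*a1 - a0 mod 31
  a2 = 2*15 - 24 mod 31
  a2 = 30 - 24 mod 31
  a2 = 6 mod 31 = 6
Step 2: The trefoil has determinant 3.
  Number of Fox p-colorings (p prime) is p^2 if p = 3, else p.
  Since 31 does not divide 3, only trivial (constant) colorings exist.
  (So the trial a0 = 24, a1 = 15 with a0 != a1 does NOT extend to a valid coloring of the whole trefoil: the other two crossing relations require 3*(a1 - a0) = 0 (mod 31), which fails.)
  Total colorings = 31
Step 3: a2 = 6, total Fox 31-colorings = 31

6


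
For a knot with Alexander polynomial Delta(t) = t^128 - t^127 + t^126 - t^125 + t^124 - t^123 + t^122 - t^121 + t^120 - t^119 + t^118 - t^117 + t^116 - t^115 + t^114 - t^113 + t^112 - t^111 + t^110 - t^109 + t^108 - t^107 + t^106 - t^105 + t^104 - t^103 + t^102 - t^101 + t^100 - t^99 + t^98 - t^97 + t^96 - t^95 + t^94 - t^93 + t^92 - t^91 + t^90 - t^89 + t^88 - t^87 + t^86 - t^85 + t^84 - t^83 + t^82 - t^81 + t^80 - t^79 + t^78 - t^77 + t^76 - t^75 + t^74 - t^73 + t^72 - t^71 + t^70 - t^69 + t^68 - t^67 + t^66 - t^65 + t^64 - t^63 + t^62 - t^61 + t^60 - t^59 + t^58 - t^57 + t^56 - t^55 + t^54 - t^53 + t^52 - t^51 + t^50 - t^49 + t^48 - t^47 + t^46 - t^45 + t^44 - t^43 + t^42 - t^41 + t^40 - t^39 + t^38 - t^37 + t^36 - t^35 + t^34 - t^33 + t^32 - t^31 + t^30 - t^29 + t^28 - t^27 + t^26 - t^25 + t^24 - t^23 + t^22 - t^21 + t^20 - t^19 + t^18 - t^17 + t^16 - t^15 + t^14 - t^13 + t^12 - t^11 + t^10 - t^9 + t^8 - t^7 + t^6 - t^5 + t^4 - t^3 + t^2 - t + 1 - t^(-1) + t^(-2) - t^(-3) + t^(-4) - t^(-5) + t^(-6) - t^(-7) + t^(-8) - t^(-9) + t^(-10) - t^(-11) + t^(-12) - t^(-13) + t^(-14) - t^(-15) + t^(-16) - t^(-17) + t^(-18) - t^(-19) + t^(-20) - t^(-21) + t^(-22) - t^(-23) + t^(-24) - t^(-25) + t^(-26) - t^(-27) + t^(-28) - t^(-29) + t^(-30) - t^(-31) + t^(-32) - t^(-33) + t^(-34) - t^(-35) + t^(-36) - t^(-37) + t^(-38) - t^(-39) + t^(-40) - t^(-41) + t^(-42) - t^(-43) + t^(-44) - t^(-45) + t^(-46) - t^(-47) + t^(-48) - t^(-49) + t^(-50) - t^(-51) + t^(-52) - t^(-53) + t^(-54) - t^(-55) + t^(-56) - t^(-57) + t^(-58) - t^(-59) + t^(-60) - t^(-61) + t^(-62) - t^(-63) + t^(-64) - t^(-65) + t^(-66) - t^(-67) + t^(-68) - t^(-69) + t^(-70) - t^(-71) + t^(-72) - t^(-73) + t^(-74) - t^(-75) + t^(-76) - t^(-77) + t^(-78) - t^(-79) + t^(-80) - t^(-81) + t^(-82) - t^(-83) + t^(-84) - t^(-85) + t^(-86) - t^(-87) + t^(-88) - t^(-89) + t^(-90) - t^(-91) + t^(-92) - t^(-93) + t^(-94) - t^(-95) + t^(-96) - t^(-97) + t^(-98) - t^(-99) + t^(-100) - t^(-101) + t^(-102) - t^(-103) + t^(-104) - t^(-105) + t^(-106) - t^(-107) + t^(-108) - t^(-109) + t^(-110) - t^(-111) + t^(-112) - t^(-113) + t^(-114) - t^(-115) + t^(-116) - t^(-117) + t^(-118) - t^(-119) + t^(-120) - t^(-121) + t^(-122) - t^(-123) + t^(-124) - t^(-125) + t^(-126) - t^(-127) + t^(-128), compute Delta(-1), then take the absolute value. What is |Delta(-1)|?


Step 1: The polynomial has 257 terms with alternating signs, exponents from 128 down to -128.
Step 2: Substitute t = -1. The i-th term has coefficient (-1)^i and exponent (m-i),
  so its value is (-1)^i * (-1)^(m-i) = (-1)^m = 1 for every i.
Step 3: All 257 terms equal 1, so Delta(-1) = 257 * (1) = 257
Step 4: |Delta(-1)| = 257

257


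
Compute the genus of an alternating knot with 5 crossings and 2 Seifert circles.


For alternating knots, g = (c - s + 1)/2.
= (5 - 2 + 1)/2
= 4/2 = 2

2


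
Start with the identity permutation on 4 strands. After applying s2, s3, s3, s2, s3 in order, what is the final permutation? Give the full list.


Starting with identity [1, 2, 3, 4].
Apply generators in sequence:
  After s2: [1, 3, 2, 4]
  After s3: [1, 3, 4, 2]
  After s3: [1, 3, 2, 4]
  After s2: [1, 2, 3, 4]
  After s3: [1, 2, 4, 3]
Final permutation: [1, 2, 4, 3]

[1, 2, 4, 3]


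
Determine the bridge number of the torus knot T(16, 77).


The bridge number of T(p,q) is min(p,q).
min(16, 77) = 16

16


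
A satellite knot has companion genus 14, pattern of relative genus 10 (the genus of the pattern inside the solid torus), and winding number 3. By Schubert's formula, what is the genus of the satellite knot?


Schubert: g(satellite) = g_rel(pattern) + |winding| * g(companion),
where g_rel(pattern) is the genus of the pattern relative to the solid torus.
= 10 + 3 * 14
= 10 + 42 = 52

52


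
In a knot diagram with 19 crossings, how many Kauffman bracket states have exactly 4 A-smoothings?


We choose which 4 of 19 crossings get A-smoothings.
C(19, 4) = 19! / (4! * 15!)
= 3876

3876


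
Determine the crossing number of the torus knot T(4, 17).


For a torus knot T(p, q) with gcd(p,q)=1,
the crossing number is min(p*(q-1), q*(p-1)).
p*(q-1) = 4*16 = 64
q*(p-1) = 17*3 = 51
min(64, 51) = 51

51


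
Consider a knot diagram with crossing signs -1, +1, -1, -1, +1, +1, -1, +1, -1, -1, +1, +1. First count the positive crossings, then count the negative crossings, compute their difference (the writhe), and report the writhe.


Step 1: Count positive crossings (+1).
Positive crossings: 6
Step 2: Count negative crossings (-1).
Negative crossings: 6
Step 3: Writhe = (positive) - (negative)
w = 6 - 6 = 0
Step 4: |w| = 0, and w is zero

0


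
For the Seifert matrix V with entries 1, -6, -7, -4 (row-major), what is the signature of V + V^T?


Step 1: V + V^T = [[2, -13], [-13, -8]]
Step 2: trace = -6, det = -185
Step 3: Discriminant = (-6)^2 - 4*(-185) = 776
Step 4: Eigenvalues: 10.9284, -16.9284
Step 5: Signature = (# positive eigenvalues) - (# negative eigenvalues) = 0

0


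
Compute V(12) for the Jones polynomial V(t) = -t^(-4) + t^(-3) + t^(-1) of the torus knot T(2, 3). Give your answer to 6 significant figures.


Substituting t = 12 into V(t) = -t^(-4) + t^(-3) + t^(-1):
  (-)t^(-4) = -4.82253e-05
  (+)t^(-3) = 0.000578704
  (+)t^(-1) = 0.0833333
Sum = (-4.82253e-05) + (0.000578704) + (0.0833333)
= 0.08386381173
Rounded to 6 significant figures: 0.0838638

0.0838638


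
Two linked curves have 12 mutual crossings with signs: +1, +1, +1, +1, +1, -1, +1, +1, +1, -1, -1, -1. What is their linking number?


Step 1: Count positive crossings: 8
Step 2: Count negative crossings: 4
Step 3: Sum of signs = 8 - 4 = 4
Step 4: Linking number = sum/2 = 4/2 = 2

2


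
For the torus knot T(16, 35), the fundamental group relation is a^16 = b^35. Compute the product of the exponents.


The relation is a^16 = b^35.
Product of exponents = 16 * 35
= 560

560


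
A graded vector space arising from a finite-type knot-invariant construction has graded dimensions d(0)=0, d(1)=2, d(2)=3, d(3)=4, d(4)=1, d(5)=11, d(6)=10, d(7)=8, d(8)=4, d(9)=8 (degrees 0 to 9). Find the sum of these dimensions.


Total dimension = d(0) + d(1) + ... + d(9)
= 0 + 2 + 3 + 4 + 1 + 11 + 10 + 8 + 4 + 8
= 51

51


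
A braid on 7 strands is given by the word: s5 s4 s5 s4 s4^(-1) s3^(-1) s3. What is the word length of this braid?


The word length counts the number of generators (including inverses).
Listing each generator: s5, s4, s5, s4, s4^(-1), s3^(-1), s3
There are 7 generators in this braid word.

7


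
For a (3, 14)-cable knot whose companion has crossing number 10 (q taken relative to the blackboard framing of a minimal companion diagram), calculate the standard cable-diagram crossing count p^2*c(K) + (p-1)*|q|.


Step 1: Each of the c(K) crossings of the companion diagram becomes p*p = p^2 crossings among the p parallel strands, and each of the |q| twists s_1 s_2 ... s_(p-1) adds (p-1) crossings.
  Crossings = p^2 * c(K) + (p-1)*|q|
Step 2: = 3^2 * 10 + (3-1)*14
Step 3: = 9*10 + 2*14
Step 4: = 90 + 28 = 118

118


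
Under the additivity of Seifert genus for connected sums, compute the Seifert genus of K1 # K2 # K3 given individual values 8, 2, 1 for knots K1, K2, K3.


The Seifert genus is additive under connected sum.
Seifert genus(K1 # K2 # K3) = (8) + (2) + (1)
= 11

11


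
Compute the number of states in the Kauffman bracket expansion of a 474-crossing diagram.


Each crossing contributes 2 choices (A-smoothing or B-smoothing).
Total states = 2^474 = 48777321098687378615337456715518223527321845979140174232174327494146433419058837814379782860367062049372295798771978482741374619988879457910784

48777321098687378615337456715518223527321845979140174232174327494146433419058837814379782860367062049372295798771978482741374619988879457910784


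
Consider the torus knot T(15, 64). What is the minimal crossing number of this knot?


For a torus knot T(p, q) with gcd(p,q)=1,
the crossing number is min(p*(q-1), q*(p-1)).
p*(q-1) = 15*63 = 945
q*(p-1) = 64*14 = 896
min(945, 896) = 896

896


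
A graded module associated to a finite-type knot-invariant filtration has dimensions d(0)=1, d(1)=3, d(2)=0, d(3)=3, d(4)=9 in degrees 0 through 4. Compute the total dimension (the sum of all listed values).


Total dimension = d(0) + d(1) + ... + d(4)
= 1 + 3 + 0 + 3 + 9
= 16

16


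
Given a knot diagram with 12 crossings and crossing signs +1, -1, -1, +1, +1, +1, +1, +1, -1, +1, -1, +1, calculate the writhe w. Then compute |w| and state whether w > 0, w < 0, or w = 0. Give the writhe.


Step 1: Count positive crossings (+1).
Positive crossings: 8
Step 2: Count negative crossings (-1).
Negative crossings: 4
Step 3: Writhe = (positive) - (negative)
w = 8 - 4 = 4
Step 4: |w| = 4, and w is positive

4


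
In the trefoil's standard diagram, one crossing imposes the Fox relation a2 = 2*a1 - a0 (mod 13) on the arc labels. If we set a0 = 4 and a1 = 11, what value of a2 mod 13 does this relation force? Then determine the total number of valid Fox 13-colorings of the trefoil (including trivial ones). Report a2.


Step 1: Apply the given crossing relation 2*a1 - a0 - a2 = 0 (mod 13).
  a2 = 2*a1 - a0 mod 13
  a2 = 2*11 - 4 mod 13
  a2 = 22 - 4 mod 13
  a2 = 18 mod 13 = 5
Step 2: The trefoil has determinant 3.
  Number of Fox p-colorings (p prime) is p^2 if p = 3, else p.
  Since 13 does not divide 3, only trivial (constant) colorings exist.
  (So the trial a0 = 4, a1 = 11 with a0 != a1 does NOT extend to a valid coloring of the whole trefoil: the other two crossing relations require 3*(a1 - a0) = 0 (mod 13), which fails.)
  Total colorings = 13
Step 3: a2 = 5, total Fox 13-colorings = 13

5
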